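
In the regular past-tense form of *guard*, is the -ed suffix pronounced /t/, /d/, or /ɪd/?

/ɪd/

The stem *guard* ends in /t/ or /d/.
The -ed suffix is realized as /ɪd/ after /t, d/; as /t/ after other voiceless consonants; and as /d/ after other voiced sounds.
So -ed on *guard* is pronounced /ɪd/.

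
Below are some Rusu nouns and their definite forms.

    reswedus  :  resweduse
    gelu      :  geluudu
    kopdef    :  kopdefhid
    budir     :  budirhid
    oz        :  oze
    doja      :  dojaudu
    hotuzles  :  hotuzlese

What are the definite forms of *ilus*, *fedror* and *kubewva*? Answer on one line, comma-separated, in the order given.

Looking at the final sound of each stem: -e when the stem ends in a sibilant (*reswedus*, *oz*, *hotuzles*); -hid when the stem ends in a non-sibilant consonant (*kopdef*, *budir*); -udu when the stem ends in a vowel (*gelu*, *doja*).
*ilus*: final sound = /s/, a sibilant → -e → *iluse*.
Since the final sound of *fedror* is /r/ (a non-sibilant consonant), it takes -hid, giving *fedrorhid*.
*kubewva*: final sound = /a/, a vowel → -udu → *kubewvaudu*.

iluse, fedrorhid, kubewvaudu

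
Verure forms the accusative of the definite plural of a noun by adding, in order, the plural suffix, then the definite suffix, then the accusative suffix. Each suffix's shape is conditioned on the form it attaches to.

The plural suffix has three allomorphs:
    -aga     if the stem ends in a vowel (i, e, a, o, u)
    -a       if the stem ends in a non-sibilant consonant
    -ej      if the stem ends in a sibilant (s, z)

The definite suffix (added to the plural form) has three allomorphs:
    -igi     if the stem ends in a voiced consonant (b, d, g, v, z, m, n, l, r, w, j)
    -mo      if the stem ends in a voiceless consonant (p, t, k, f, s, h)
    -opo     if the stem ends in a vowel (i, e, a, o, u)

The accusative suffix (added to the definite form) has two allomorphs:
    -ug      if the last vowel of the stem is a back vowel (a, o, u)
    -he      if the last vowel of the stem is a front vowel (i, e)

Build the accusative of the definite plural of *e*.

*e* — final sound /e/ (a vowel) → -aga → *eaga*.
The plural form *eaga*: final sound = /a/, a vowel → -opo → *eagaopo*.
The definite form *eagaopo* — last vowel /o/ (a back vowel) → -ug → *eagaopoug*.

eagaopoug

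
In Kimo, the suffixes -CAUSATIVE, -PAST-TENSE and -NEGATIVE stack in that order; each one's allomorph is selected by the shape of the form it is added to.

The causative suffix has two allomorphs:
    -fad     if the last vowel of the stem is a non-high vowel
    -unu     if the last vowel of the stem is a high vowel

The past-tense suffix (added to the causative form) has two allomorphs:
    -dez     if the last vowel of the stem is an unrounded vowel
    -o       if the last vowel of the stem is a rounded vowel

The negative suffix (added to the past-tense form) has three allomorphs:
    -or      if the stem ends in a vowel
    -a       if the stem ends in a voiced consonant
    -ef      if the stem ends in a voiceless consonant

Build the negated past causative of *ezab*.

ezabfaddeza

Since the last vowel of *ezab* is /a/ (a non-high vowel), it takes -fad, giving *ezabfad*.
Since the last vowel of the causative form *ezabfad* is /a/ (an unrounded vowel), it takes -dez, giving *ezabfaddez*.
The past-tense form *ezabfaddez* — final sound /z/ (a voiced consonant) → -a → *ezabfaddeza*.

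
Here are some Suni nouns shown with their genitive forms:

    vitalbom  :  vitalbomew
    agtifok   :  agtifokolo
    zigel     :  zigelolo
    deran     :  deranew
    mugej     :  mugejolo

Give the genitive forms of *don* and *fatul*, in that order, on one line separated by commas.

donew, fatulolo

The pattern is nasality of the final consonant: -ew when the stem ends in a nasal (*vitalbom*, *deran*); -olo when the stem ends in a non-nasal consonant (*agtifok*, *zigel*, *mugej*).
Since the final consonant of *don* is /n/ (a nasal), it takes -ew, giving *donew*.
*fatul* — final consonant /l/ (non-nasal) → -olo → *fatulolo*.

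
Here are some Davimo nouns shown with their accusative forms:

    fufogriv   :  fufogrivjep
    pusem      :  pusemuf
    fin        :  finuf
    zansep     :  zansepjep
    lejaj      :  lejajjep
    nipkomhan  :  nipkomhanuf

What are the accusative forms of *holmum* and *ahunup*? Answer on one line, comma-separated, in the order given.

The suffix is conditioned by the final consonant: -uf when the stem ends in a nasal (*pusem*, *fin*, *nipkomhan*); -jep when the stem ends in a non-nasal consonant (*fufogriv*, *zansep*, *lejaj*).
The final consonant of *holmum* is /m/, which is a nasal, so the suffix is -uf, giving *holmumuf*.
The final consonant of *ahunup* is /p/, which is non-nasal, so the suffix is -jep, giving *ahunupjep*.

holmumuf, ahunupjep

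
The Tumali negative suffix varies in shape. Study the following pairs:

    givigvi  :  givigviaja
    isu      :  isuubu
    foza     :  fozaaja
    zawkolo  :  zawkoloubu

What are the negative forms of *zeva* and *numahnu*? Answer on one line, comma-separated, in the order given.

The alternation tracks the last vowel of the stem — -ubu when the last vowel of the stem is a rounded vowel (*isu*, *zawkolo*); -aja when the last vowel of the stem is an unrounded vowel (*givigvi*, *foza*).
*zeva*: last vowel = /a/, an unrounded vowel → -aja → *zevaaja*.
Since the last vowel of *numahnu* is /u/ (a rounded vowel), it takes -ubu, giving *numahnuubu*.

zevaaja, numahnuubu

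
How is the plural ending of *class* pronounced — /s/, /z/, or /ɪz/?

The stem *class* ends in a sibilant (/s, z, ʃ, ʒ, tʃ, dʒ/).
The plural suffix surfaces as /ɪz/ after sibilants, /s/ after other voiceless consonants, and /z/ after other voiced sounds.
So the plural -s on *class* is pronounced /ɪz/.

/ɪz/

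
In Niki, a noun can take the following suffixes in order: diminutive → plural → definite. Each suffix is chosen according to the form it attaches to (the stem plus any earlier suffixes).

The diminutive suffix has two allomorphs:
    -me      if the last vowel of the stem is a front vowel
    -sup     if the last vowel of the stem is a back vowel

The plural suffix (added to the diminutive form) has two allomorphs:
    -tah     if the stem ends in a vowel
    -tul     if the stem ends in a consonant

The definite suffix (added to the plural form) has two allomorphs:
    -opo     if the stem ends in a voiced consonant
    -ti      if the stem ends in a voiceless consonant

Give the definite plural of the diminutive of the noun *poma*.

pomasuptulopo

Since the last vowel of *poma* is /a/ (a back vowel), it takes -sup, giving *pomasup*.
The diminutive form *pomasup* — final sound /p/ (a consonant) → -tul → *pomasuptul*.
The plural form *pomasuptul*: final consonant = /l/, voiced → -opo → *pomasuptulopo*.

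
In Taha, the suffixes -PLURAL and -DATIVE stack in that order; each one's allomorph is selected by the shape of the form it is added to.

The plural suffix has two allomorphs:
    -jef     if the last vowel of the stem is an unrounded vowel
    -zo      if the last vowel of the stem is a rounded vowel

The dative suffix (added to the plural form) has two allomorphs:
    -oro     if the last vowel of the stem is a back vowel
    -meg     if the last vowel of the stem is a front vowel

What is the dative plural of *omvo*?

*omvo*: last vowel = /o/, a rounded vowel → -zo → *omvozo*.
The last vowel of the plural form *omvozo* is /o/, which is a back vowel, so the dative suffix is -oro, giving *omvozooro*.

omvozooro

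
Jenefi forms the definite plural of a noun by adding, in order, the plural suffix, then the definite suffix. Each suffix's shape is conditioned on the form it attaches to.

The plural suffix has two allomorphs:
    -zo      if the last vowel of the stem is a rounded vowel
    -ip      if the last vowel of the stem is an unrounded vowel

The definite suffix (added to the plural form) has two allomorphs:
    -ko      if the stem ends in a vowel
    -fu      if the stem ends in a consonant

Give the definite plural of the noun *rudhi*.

rudhiipfu

*rudhi*: last vowel = /i/, an unrounded vowel → -ip → *rudhiip*.
The plural form *rudhiip* — final sound /p/ (a consonant) → -fu → *rudhiipfu*.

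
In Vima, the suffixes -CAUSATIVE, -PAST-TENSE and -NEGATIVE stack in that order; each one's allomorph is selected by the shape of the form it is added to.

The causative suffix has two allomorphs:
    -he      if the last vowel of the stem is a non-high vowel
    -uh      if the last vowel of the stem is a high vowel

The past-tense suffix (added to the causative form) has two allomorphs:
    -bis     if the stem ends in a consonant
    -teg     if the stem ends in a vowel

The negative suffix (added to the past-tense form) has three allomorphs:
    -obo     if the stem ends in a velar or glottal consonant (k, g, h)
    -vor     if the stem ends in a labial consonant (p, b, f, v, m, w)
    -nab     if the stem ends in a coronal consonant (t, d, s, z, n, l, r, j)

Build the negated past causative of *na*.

Since the last vowel of *na* is /a/ (a non-high vowel), it takes -he, giving *nahe*.
The final sound of the causative form *nahe* is /e/, which is a vowel, so the past-tense suffix is -teg, giving *naheteg*.
The final consonant of the past-tense form *naheteg* is /g/, which is velar/glottal, so the negative suffix is -obo, giving *nahetegobo*.

nahetegobo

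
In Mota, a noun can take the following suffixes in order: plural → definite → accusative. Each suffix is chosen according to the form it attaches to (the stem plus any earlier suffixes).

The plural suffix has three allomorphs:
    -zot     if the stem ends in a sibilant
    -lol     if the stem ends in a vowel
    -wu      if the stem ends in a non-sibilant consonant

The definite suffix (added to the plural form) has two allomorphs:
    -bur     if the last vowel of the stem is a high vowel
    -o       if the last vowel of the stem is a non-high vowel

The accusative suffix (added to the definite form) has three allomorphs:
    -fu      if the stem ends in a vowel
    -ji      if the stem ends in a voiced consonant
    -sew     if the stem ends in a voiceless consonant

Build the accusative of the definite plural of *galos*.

Since the final sound of *galos* is /s/ (a sibilant), it takes -zot, giving *galoszot*.
The plural form *galoszot*: last vowel = /o/, a non-high vowel → -o → *galoszoto*.
Since the final sound of the definite form *galoszoto* is /o/ (a vowel), it takes -fu, giving *galoszotofu*.

galoszotofu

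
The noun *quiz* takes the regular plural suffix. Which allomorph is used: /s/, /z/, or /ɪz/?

/ɪz/

The stem *quiz* ends in a sibilant (/s, z, ʃ, ʒ, tʃ, dʒ/).
The plural suffix surfaces as /ɪz/ after sibilants, /s/ after other voiceless consonants, and /z/ after other voiced sounds.
So the plural -s on *quiz* is pronounced /ɪz/.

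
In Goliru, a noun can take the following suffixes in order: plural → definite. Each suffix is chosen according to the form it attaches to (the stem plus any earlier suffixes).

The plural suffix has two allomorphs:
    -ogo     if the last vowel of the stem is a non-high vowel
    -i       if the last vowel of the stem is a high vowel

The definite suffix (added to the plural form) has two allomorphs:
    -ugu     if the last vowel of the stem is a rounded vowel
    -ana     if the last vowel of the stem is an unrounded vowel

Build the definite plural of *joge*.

The last vowel of *joge* is /e/, which is a non-high vowel, so the plural suffix is -ogo, giving *jogeogo*.
The plural form *jogeogo* — last vowel /o/ (a rounded vowel) → -ugu → *jogeogougu*.

jogeogougu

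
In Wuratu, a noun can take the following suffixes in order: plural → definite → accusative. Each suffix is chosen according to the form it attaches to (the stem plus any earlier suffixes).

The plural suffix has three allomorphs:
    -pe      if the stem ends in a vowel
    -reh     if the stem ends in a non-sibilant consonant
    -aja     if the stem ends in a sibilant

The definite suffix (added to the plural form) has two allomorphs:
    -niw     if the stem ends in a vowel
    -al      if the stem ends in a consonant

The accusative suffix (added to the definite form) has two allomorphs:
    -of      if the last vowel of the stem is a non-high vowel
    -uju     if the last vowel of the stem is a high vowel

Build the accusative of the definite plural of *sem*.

*sem* — final sound /m/ (a non-sibilant consonant) → -reh → *semreh*.
The final sound of the plural form *semreh* is /h/, which is a consonant, so the definite suffix is -al, giving *semrehal*.
The definite form *semrehal* — last vowel /a/ (a non-high vowel) → -of → *semrehalof*.

semrehalof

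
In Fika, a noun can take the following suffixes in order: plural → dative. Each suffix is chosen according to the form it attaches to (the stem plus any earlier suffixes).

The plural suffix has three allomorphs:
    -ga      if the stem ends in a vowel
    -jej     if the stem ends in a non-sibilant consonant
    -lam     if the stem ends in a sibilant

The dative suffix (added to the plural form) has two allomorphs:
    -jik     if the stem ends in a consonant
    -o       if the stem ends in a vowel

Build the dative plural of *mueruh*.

The final sound of *mueruh* is /h/, which is a non-sibilant consonant, so the plural suffix is -jej, giving *mueruhjej*.
Since the final sound of the plural form *mueruhjej* is /j/ (a consonant), it takes -jik, giving *mueruhjejjik*.

mueruhjejjik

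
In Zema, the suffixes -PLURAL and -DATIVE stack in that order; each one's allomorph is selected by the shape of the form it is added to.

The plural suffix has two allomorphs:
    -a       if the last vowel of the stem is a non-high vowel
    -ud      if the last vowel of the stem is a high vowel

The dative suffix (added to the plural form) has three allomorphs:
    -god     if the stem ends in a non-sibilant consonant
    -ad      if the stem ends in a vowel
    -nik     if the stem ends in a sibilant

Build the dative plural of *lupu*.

lupuudgod

*lupu* — last vowel /u/ (a high vowel) → -ud → *lupuud*.
The plural form *lupuud* — final sound /d/ (a non-sibilant consonant) → -god → *lupuudgod*.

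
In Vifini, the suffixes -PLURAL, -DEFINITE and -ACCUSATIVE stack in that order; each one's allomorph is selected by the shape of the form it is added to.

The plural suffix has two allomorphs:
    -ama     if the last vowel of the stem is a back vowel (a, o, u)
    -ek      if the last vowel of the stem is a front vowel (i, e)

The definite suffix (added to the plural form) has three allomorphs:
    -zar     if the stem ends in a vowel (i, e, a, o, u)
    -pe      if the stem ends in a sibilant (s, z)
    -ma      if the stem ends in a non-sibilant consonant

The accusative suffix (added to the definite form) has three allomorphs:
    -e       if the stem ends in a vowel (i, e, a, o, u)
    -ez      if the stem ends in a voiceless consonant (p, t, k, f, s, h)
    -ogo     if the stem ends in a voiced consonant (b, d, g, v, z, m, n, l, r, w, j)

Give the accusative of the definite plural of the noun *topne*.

topneekmae

*topne* — last vowel /e/ (a front vowel) → -ek → *topneek*.
Since the final sound of the plural form *topneek* is /k/ (a non-sibilant consonant), it takes -ma, giving *topneekma*.
The definite form *topneekma*: final sound = /a/, a vowel → -e → *topneekmae*.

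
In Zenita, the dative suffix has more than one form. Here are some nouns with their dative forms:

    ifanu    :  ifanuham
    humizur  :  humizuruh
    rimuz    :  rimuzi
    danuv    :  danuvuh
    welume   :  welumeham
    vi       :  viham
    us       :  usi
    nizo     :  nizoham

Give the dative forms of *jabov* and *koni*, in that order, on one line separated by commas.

The pattern is sibilance of the final sound: -i when the stem ends in a sibilant (*rimuz*, *us*); -uh when the stem ends in a non-sibilant consonant (*humizur*, *danuv*); -ham when the stem ends in a vowel (*ifanu*, *welume*, *vi*, *nizo*).
The final sound of *jabov* is /v/, which is a non-sibilant consonant, so the suffix is -uh, giving *jabovuh*.
*koni*: final sound = /i/, a vowel → -ham → *koniham*.

jabovuh, koniham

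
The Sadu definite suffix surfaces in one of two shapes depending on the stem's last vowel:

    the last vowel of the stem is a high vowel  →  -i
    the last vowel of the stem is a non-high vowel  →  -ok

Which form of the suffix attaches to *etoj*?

-ok

The last vowel of *etoj* is /o/, which is a non-high vowel, so the suffix is -ok.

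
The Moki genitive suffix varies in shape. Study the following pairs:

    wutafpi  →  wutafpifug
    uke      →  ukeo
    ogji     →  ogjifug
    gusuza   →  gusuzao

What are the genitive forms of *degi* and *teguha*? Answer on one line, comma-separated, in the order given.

The alternation tracks the last vowel of the stem — -fug when the last vowel of the stem is a high vowel (*wutafpi*, *ogji*); -o when the last vowel of the stem is a non-high vowel (*uke*, *gusuza*).
*degi* — last vowel /i/ (a high vowel) → -fug → *degifug*.
*teguha* — last vowel /a/ (a non-high vowel) → -o → *teguhao*.

degifug, teguhao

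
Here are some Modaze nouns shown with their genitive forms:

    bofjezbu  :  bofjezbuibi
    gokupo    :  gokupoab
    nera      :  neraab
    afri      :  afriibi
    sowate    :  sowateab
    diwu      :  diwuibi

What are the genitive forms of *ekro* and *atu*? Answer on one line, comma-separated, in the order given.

ekroab, atuibi

The pattern is height harmony: -ibi when the last vowel of the stem is a high vowel (*bofjezbu*, *afri*, *diwu*); -ab when the last vowel of the stem is a non-high vowel (*gokupo*, *nera*, *sowate*).
The last vowel of *ekro* is /o/, which is a non-high vowel, so the suffix is -ab, giving *ekroab*.
Since the last vowel of *atu* is /u/ (a high vowel), it takes -ibi, giving *atuibi*.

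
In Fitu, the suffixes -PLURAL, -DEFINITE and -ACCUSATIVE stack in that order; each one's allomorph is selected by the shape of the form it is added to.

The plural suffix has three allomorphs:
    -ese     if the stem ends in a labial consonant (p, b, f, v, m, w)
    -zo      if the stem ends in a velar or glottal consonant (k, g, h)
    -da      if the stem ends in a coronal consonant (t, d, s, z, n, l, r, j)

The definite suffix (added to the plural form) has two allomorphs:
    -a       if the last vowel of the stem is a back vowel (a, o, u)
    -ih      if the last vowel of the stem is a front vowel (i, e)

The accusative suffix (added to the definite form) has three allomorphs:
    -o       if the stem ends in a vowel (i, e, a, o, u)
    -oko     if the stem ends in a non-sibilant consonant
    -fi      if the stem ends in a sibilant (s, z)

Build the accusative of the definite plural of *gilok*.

gilokzoao

Since the final consonant of *gilok* is /k/ (velar/glottal), it takes -zo, giving *gilokzo*.
The plural form *gilokzo* — last vowel /o/ (a back vowel) → -a → *gilokzoa*.
Since the final sound of the definite form *gilokzoa* is /a/ (a vowel), it takes -o, giving *gilokzoao*.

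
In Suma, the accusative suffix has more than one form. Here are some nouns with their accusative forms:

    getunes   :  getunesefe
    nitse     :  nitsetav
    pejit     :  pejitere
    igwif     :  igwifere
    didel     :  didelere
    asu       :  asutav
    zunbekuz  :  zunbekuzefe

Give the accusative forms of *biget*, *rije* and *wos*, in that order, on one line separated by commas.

The suffix is conditioned by the final sound: -efe when the stem ends in a sibilant (*getunes*, *zunbekuz*); -ere when the stem ends in a non-sibilant consonant (*pejit*, *igwif*, *didel*); -tav when the stem ends in a vowel (*nitse*, *asu*).
*biget*: final sound = /t/, a non-sibilant consonant → -ere → *bigetere*.
*rije*: final sound = /e/, a vowel → -tav → *rijetav*.
The final sound of *wos* is /s/, which is a sibilant, so the suffix is -efe, giving *wosefe*.

bigetere, rijetav, wosefe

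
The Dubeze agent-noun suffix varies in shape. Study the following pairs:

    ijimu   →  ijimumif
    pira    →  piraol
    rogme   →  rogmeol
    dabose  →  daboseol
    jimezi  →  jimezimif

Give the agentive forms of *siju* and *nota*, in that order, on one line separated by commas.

sijumif, notaol

The pattern is height harmony: -mif when the last vowel of the stem is a high vowel (*ijimu*, *jimezi*); -ol when the last vowel of the stem is a non-high vowel (*pira*, *rogme*, *dabose*).
Since the last vowel of *siju* is /u/ (a high vowel), it takes -mif, giving *sijumif*.
*nota* — last vowel /a/ (a non-high vowel) → -ol → *notaol*.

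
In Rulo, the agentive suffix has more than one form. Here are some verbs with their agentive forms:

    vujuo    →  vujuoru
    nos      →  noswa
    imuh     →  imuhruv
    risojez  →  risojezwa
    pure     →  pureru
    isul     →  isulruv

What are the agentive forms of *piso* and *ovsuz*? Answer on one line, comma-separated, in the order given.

The alternation tracks the final sound of the stem — -wa when the stem ends in a sibilant (*nos*, *risojez*); -ruv when the stem ends in a non-sibilant consonant (*imuh*, *isul*); -ru when the stem ends in a vowel (*vujuo*, *pure*).
The final sound of *piso* is /o/, which is a vowel, so the suffix is -ru, giving *pisoru*.
*ovsuz* — final sound /z/ (a sibilant) → -wa → *ovsuzwa*.

pisoru, ovsuzwa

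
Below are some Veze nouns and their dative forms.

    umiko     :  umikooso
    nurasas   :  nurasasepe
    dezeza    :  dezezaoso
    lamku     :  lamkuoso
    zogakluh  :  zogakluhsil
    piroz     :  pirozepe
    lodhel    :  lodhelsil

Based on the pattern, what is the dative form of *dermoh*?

The suffix is conditioned by the final sound: -epe when the stem ends in a sibilant (*nurasas*, *piroz*); -sil when the stem ends in a non-sibilant consonant (*zogakluh*, *lodhel*); -oso when the stem ends in a vowel (*umiko*, *dezeza*, *lamku*).
The final sound of *dermoh* is /h/, which is a non-sibilant consonant, so the suffix is -sil, giving *dermohsil*.

dermohsil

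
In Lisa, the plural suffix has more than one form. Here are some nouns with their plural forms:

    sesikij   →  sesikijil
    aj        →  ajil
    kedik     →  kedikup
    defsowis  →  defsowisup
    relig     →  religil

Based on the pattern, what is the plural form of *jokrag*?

The pattern is voicing of the final consonant: -up when the stem ends in a voiceless consonant (*kedik*, *defsowis*); -il when the stem ends in a voiced consonant (*sesikij*, *aj*, *relig*).
The final consonant of *jokrag* is /g/, which is voiced, so the suffix is -il, giving *jokragil*.

jokragil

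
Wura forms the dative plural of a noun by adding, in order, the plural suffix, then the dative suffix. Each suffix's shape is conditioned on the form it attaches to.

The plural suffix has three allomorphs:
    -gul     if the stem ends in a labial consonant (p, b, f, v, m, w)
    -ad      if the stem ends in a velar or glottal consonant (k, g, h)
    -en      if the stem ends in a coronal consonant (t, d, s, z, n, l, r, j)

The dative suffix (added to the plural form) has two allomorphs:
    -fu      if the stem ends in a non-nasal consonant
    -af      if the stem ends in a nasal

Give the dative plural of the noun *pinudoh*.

Since the final consonant of *pinudoh* is /h/ (velar/glottal), it takes -ad, giving *pinudohad*.
The plural form *pinudohad*: final consonant = /d/, non-nasal → -fu → *pinudohadfu*.

pinudohadfu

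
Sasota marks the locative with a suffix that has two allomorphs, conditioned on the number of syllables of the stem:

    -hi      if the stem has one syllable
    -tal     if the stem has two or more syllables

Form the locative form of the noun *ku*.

kuhi

*ku* has one syllable, so the suffix is -hi, giving *kuhi*.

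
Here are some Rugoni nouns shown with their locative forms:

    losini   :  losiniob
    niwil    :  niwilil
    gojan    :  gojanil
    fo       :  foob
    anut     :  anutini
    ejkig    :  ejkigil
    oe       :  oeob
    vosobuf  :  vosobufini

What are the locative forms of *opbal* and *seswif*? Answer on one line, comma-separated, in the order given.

The alternation tracks the final sound of the stem — -ini when the stem ends in a voiceless consonant (*anut*, *vosobuf*); -il when the stem ends in a voiced consonant (*niwil*, *gojan*, *ejkig*); -ob when the stem ends in a vowel (*losini*, *fo*, *oe*).
The final sound of *opbal* is /l/, which is a voiced consonant, so the suffix is -il, giving *opbalil*.
The final sound of *seswif* is /f/, which is a voiceless consonant, so the suffix is -ini, giving *seswifini*.

opbalil, seswifini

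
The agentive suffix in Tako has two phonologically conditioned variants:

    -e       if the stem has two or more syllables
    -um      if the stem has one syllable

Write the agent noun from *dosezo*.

dosezoe

With 3 syllables, *dosezo* takes -e → *dosezoe*.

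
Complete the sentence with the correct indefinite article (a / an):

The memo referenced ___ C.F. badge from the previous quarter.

a

The indefinite article is chosen by the initial *sound* of the following word, not its spelling.
The initialism *C.F.* is read letter by letter; the first letter, C, is pronounced /siː/, which begins with a consonant sound.
So the article is *a*: The memo referenced a C.F. badge from the previous quarter.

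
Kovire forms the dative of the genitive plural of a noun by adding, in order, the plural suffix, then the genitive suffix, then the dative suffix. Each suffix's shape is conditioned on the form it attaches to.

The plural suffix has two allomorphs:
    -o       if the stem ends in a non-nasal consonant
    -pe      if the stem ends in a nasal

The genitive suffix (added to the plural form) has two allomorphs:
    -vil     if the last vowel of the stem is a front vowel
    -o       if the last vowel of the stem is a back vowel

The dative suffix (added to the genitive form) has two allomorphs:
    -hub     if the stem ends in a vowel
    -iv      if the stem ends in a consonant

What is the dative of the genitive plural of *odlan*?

odlanpeviliv

The final consonant of *odlan* is /n/, which is a nasal, so the plural suffix is -pe, giving *odlanpe*.
Since the last vowel of the plural form *odlanpe* is /e/ (a front vowel), it takes -vil, giving *odlanpevil*.
The genitive form *odlanpevil*: final sound = /l/, a consonant → -iv → *odlanpeviliv*.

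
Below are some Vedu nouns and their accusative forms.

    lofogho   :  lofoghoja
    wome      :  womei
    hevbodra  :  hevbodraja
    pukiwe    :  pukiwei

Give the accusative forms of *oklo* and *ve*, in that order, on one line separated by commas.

okloja, vei

The pattern is front/back vowel harmony: -i when the last vowel of the stem is a front vowel (*wome*, *pukiwe*); -ja when the last vowel of the stem is a back vowel (*lofogho*, *hevbodra*).
Since the last vowel of *oklo* is /o/ (a back vowel), it takes -ja, giving *okloja*.
*ve*: last vowel = /e/, a front vowel → -i → *vei*.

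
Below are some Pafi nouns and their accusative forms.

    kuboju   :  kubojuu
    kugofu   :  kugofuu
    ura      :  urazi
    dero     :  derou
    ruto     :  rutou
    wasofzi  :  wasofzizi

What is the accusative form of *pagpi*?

pagpizi

Looking at the last vowel of each stem: -u when the last vowel of the stem is a rounded vowel (*kuboju*, *kugofu*, *dero*, *ruto*); -zi when the last vowel of the stem is an unrounded vowel (*ura*, *wasofzi*).
The last vowel of *pagpi* is /i/, which is an unrounded vowel, so the suffix is -zi, giving *pagpizi*.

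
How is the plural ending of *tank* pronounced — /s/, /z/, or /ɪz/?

/s/

The stem *tank* ends in a voiceless non-sibilant consonant.
The plural suffix surfaces as /ɪz/ after sibilants, /s/ after other voiceless consonants, and /z/ after other voiced sounds.
So the plural -s on *tank* is pronounced /s/.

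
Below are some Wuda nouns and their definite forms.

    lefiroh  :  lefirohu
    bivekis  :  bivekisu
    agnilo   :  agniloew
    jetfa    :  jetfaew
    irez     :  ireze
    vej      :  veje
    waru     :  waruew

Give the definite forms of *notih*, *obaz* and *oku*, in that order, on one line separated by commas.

Looking at the final sound of each stem: -u when the stem ends in a voiceless consonant (*lefiroh*, *bivekis*); -e when the stem ends in a voiced consonant (*irez*, *vej*); -ew when the stem ends in a vowel (*agnilo*, *jetfa*, *waru*).
The final sound of *notih* is /h/, which is a voiceless consonant, so the suffix is -u, giving *notihu*.
*obaz* — final sound /z/ (a voiced consonant) → -e → *obaze*.
Since the final sound of *oku* is /u/ (a vowel), it takes -ew, giving *okuew*.

notihu, obaze, okuew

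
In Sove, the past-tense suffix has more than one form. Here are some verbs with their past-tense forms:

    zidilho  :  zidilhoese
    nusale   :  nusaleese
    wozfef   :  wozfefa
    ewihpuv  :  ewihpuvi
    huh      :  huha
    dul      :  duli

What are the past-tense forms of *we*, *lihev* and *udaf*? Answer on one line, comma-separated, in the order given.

weese, lihevi, udafa

The pattern is voicing of the final sound: -a when the stem ends in a voiceless consonant (*wozfef*, *huh*); -i when the stem ends in a voiced consonant (*ewihpuv*, *dul*); -ese when the stem ends in a vowel (*zidilho*, *nusale*).
*we* — final sound /e/ (a vowel) → -ese → *weese*.
Since the final sound of *lihev* is /v/ (a voiced consonant), it takes -i, giving *lihevi*.
*udaf* — final sound /f/ (a voiceless consonant) → -a → *udafa*.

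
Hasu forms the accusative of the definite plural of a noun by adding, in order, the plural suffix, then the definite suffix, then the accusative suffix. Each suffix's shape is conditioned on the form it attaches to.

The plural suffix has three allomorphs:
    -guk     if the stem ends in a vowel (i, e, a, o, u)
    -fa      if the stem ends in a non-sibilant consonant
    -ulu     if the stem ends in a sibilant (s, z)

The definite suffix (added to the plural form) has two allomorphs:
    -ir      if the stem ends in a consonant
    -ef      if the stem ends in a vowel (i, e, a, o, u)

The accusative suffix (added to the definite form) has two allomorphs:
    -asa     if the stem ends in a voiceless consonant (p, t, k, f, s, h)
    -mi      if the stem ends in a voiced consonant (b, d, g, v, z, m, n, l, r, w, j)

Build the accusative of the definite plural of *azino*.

azinogukirmi

*azino* — final sound /o/ (a vowel) → -guk → *azinoguk*.
Since the final sound of the plural form *azinoguk* is /k/ (a consonant), it takes -ir, giving *azinogukir*.
The final consonant of the definite form *azinogukir* is /r/, which is voiced, so the accusative suffix is -mi, giving *azinogukirmi*.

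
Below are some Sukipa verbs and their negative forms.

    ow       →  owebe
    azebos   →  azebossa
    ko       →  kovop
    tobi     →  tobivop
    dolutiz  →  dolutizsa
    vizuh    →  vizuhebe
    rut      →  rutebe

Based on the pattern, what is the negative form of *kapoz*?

The pattern is sibilance of the final sound: -sa when the stem ends in a sibilant (*azebos*, *dolutiz*); -ebe when the stem ends in a non-sibilant consonant (*ow*, *vizuh*, *rut*); -vop when the stem ends in a vowel (*ko*, *tobi*).
The final sound of *kapoz* is /z/, which is a sibilant, so the suffix is -sa, giving *kapozsa*.

kapozsa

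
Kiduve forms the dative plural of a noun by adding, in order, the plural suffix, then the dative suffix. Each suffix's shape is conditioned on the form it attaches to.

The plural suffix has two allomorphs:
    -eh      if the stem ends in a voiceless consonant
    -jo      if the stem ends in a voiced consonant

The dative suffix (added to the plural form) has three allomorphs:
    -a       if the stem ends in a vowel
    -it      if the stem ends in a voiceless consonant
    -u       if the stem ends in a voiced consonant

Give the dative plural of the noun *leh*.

*leh*: final consonant = /h/, voiceless → -eh → *leheh*.
The final sound of the plural form *leheh* is /h/, which is a voiceless consonant, so the dative suffix is -it, giving *lehehit*.

lehehit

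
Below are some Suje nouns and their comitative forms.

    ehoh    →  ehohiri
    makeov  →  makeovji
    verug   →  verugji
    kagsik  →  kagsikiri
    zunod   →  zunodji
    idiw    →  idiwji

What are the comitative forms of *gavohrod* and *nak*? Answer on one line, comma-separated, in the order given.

gavohrodji, nakiri

The alternation tracks the final consonant of the stem — -iri when the stem ends in a voiceless consonant (*ehoh*, *kagsik*); -ji when the stem ends in a voiced consonant (*makeov*, *verug*, *zunod*, *idiw*).
*gavohrod* — final consonant /d/ (voiced) → -ji → *gavohrodji*.
*nak*: final consonant = /k/, voiceless → -iri → *nakiri*.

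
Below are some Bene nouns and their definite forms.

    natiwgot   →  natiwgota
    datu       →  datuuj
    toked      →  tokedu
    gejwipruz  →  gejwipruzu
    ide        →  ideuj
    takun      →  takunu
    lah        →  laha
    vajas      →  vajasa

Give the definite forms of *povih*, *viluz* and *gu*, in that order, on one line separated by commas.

poviha, viluzu, guuj

The pattern is voicing of the final sound: -a when the stem ends in a voiceless consonant (*natiwgot*, *lah*, *vajas*); -u when the stem ends in a voiced consonant (*toked*, *gejwipruz*, *takun*); -uj when the stem ends in a vowel (*datu*, *ide*).
Since the final sound of *povih* is /h/ (a voiceless consonant), it takes -a, giving *poviha*.
*viluz* — final sound /z/ (a voiced consonant) → -u → *viluzu*.
*gu* — final sound /u/ (a vowel) → -uj → *guuj*.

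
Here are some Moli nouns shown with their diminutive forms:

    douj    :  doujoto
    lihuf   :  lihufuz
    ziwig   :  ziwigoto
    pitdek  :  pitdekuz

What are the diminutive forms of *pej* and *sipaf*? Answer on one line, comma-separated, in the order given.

pejoto, sipafuz

The suffix is conditioned by the final consonant: -uz when the stem ends in a voiceless consonant (*lihuf*, *pitdek*); -oto when the stem ends in a voiced consonant (*douj*, *ziwig*).
Since the final consonant of *pej* is /j/ (voiced), it takes -oto, giving *pejoto*.
Since the final consonant of *sipaf* is /f/ (voiceless), it takes -uz, giving *sipafuz*.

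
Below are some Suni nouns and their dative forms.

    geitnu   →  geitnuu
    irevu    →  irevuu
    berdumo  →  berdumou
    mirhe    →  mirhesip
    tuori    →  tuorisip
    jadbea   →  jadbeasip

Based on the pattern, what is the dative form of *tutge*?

tutgesip

The suffix is conditioned by the last vowel: -u when the last vowel of the stem is a rounded vowel (*geitnu*, *irevu*, *berdumo*); -sip when the last vowel of the stem is an unrounded vowel (*mirhe*, *tuori*, *jadbea*).
Since the last vowel of *tutge* is /e/ (an unrounded vowel), it takes -sip, giving *tutgesip*.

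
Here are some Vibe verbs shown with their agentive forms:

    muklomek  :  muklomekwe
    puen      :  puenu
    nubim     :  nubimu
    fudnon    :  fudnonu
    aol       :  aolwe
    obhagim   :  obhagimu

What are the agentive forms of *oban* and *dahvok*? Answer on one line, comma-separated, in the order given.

The suffix is conditioned by the final consonant: -u when the stem ends in a nasal (*puen*, *nubim*, *fudnon*, *obhagim*); -we when the stem ends in a non-nasal consonant (*muklomek*, *aol*).
Since the final consonant of *oban* is /n/ (a nasal), it takes -u, giving *obanu*.
*dahvok*: final consonant = /k/, non-nasal → -we → *dahvokwe*.

obanu, dahvokwe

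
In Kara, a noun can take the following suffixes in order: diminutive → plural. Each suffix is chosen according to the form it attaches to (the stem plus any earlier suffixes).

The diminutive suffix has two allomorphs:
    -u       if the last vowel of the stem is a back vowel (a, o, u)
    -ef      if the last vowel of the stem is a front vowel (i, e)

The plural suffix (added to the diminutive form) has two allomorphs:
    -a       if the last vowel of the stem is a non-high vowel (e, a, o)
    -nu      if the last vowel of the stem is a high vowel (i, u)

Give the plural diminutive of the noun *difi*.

difiefa

*difi* — last vowel /i/ (a front vowel) → -ef → *difief*.
The diminutive form *difief*: last vowel = /e/, a non-high vowel → -a → *difiefa*.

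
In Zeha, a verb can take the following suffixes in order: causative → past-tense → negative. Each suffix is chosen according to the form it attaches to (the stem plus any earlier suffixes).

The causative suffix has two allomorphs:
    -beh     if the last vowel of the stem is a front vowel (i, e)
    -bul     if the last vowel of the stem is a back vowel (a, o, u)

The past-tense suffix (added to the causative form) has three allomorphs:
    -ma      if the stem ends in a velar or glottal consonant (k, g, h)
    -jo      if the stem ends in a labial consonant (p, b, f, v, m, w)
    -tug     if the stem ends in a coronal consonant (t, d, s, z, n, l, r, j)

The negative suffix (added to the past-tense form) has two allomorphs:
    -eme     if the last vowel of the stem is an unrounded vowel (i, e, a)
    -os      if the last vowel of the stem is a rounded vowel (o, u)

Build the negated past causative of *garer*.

*garer*: last vowel = /e/, a front vowel → -beh → *garerbeh*.
The final consonant of the causative form *garerbeh* is /h/, which is velar/glottal, so the past-tense suffix is -ma, giving *garerbehma*.
The last vowel of the past-tense form *garerbehma* is /a/, which is an unrounded vowel, so the negative suffix is -eme, giving *garerbehmaeme*.

garerbehmaeme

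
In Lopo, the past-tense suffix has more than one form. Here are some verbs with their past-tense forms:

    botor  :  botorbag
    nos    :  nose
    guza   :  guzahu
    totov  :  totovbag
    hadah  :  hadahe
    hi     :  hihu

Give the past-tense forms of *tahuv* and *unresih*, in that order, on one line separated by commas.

The suffix is conditioned by the final sound: -e when the stem ends in a voiceless consonant (*nos*, *hadah*); -bag when the stem ends in a voiced consonant (*botor*, *totov*); -hu when the stem ends in a vowel (*guza*, *hi*).
Since the final sound of *tahuv* is /v/ (a voiced consonant), it takes -bag, giving *tahuvbag*.
Since the final sound of *unresih* is /h/ (a voiceless consonant), it takes -e, giving *unresihe*.

tahuvbag, unresihe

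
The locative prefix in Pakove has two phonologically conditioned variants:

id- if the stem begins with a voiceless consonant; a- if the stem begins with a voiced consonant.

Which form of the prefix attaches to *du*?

*du* — first consonant /d/ (voiced) → a-.

a-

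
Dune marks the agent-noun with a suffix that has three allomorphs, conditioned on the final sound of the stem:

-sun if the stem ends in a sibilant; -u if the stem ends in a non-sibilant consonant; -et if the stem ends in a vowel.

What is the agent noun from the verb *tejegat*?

tejegatu

Since the final sound of *tejegat* is /t/ (a non-sibilant consonant), it takes -u, giving *tejegatu*.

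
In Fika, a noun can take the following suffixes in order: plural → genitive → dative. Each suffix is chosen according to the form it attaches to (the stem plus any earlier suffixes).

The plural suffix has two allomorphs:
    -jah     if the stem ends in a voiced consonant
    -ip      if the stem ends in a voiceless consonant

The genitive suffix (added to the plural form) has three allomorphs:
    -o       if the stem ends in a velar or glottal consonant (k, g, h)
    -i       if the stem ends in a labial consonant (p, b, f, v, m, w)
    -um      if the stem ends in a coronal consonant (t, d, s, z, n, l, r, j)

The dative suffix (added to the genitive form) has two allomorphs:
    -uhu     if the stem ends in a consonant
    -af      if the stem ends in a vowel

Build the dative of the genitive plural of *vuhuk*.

Since the final consonant of *vuhuk* is /k/ (voiceless), it takes -ip, giving *vuhukip*.
Since the final consonant of the plural form *vuhukip* is /p/ (labial), it takes -i, giving *vuhukipi*.
The genitive form *vuhukipi*: final sound = /i/, a vowel → -af → *vuhukipiaf*.

vuhukipiaf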